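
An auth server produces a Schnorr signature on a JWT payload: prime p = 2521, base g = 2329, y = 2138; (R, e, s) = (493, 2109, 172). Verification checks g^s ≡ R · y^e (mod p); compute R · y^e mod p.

900

2138^2 = 4571044 ≡ 471
2138^4 ≡ 471^2 = 221841 ≡ 2514
2138^8 ≡ 2514^2 = 6320196 ≡ 49
2138^16 ≡ 49^2 = 2401
2138^32 ≡ 2401^2 = 5764801 ≡ 1795
2138^64 ≡ 1795^2 = 3222025 ≡ 187
2138^128 ≡ 187^2 = 34969 ≡ 2196
2138^256 ≡ 2196^2 = 4822416 ≡ 2264
2138^512 ≡ 2264^2 = 5125696 ≡ 503
2138^1024 ≡ 503^2 = 253009 ≡ 909
2138^2048 ≡ 909^2 = 826281 ≡ 1914
2109 = 2048 + 32 + 16 + 8 + 4 + 1, so 2138^2109 ≡ 1914·1795·2401·49·2514·2138 ≡ 820 (mod 2521)
R · y^e ≡ 493·820 = 404260 ≡ 900 (mod 2521)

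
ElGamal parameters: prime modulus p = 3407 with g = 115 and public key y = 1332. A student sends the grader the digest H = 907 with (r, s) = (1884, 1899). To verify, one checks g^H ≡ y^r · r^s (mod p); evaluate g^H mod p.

292

115^2 = 13225 ≡ 3004
115^4 ≡ 3004^2 = 9024016 ≡ 2280
115^8 ≡ 2280^2 = 5198400 ≡ 2725
115^16 ≡ 2725^2 = 7425625 ≡ 1772
115^32 ≡ 1772^2 = 3139984 ≡ 2137
115^64 ≡ 2137^2 = 4566769 ≡ 1389
115^128 ≡ 1389^2 = 1929321 ≡ 959
115^256 ≡ 959^2 = 919681 ≡ 3198
115^512 ≡ 3198^2 = 10227204 ≡ 2797
907 = 512 + 256 + 128 + 8 + 2 + 1, so 115^907 ≡ 2797·3198·959·2725·3004·115 ≡ 292 (mod 3407)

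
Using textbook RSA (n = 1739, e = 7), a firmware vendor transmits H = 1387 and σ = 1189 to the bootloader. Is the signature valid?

valid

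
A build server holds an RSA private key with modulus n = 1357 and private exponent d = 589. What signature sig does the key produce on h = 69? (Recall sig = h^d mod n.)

1035

h^2 ≡ 69^2 = 4761 ≡ 690
h^4 ≡ 690^2 = 476100 ≡ 1150
h^8 ≡ 1150^2 = 1322500 ≡ 782
h^16 ≡ 782^2 = 611524 ≡ 874
h^32 ≡ 874^2 = 763876 ≡ 1242
h^64 ≡ 1242^2 = 1542564 ≡ 1012
h^128 ≡ 1012^2 = 1024144 ≡ 966
h^256 ≡ 966^2 = 933156 ≡ 897
h^512 ≡ 897^2 = 804609 ≡ 1265
589 = 512 + 64 + 8 + 4 + 1, so h^589 ≡ 1265·1012·782·1150·69 ≡ 1035 (mod 1357)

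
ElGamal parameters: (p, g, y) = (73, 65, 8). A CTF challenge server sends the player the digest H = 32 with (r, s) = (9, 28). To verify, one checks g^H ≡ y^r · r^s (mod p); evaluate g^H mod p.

64

65^2 = 4225 ≡ 64
65^4 ≡ 64^2 = 4096 ≡ 8
65^8 ≡ 8^2 = 64
65^16 ≡ 64^2 = 4096 ≡ 8
65^32 ≡ 8^2 = 64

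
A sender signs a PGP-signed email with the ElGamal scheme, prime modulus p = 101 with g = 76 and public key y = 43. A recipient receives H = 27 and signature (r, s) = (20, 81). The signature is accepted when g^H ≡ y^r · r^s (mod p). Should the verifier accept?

Left side g^H mod p:
76^2 = 5776 ≡ 19
76^4 ≡ 19^2 = 361 ≡ 58
76^8 ≡ 58^2 = 3364 ≡ 31
76^16 ≡ 31^2 = 961 ≡ 52
27 = 16 + 8 + 2 + 1, so 76^27 ≡ 52·31·19·76 ≡ 82 (mod 101)
Right side y^r · r^s mod p:
43^2 = 1849 ≡ 31
43^4 ≡ 31^2 = 961 ≡ 52
43^8 ≡ 52^2 = 2704 ≡ 78
43^16 ≡ 78^2 = 6084 ≡ 24
20 = 16 + 4, so 43^20 ≡ 24·52 ≡ 36 (mod 101)
20^2 = 400 ≡ 97
20^4 ≡ 97^2 = 9409 ≡ 16
20^8 ≡ 16^2 = 256 ≡ 54
20^16 ≡ 54^2 = 2916 ≡ 88
20^32 ≡ 88^2 = 7744 ≡ 68
20^64 ≡ 68^2 = 4624 ≡ 79
81 = 64 + 16 + 1, so 20^81 ≡ 79·88·20 ≡ 64 (mod 101)
36·64 = 2304 ≡ 82 (mod 101)
82 ≡ 82 (mod 101), so the signature is genuine.

accept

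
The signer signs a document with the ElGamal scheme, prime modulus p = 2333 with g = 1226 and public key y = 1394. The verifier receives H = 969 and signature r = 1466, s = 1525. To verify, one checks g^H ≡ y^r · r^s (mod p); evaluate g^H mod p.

101

1226^2 = 1503076 ≡ 624
1226^4 ≡ 624^2 = 389376 ≡ 2098
1226^8 ≡ 2098^2 = 4401604 ≡ 1566
1226^16 ≡ 1566^2 = 2452356 ≡ 373
1226^32 ≡ 373^2 = 139129 ≡ 1482
1226^64 ≡ 1482^2 = 2196324 ≡ 971
1226^128 ≡ 971^2 = 942841 ≡ 309
1226^256 ≡ 309^2 = 95481 ≡ 2161
1226^512 ≡ 2161^2 = 4669921 ≡ 1588
969 = 512 + 256 + 128 + 64 + 8 + 1, so 1226^969 ≡ 1588·2161·309·971·1566·1226 ≡ 101 (mod 2333)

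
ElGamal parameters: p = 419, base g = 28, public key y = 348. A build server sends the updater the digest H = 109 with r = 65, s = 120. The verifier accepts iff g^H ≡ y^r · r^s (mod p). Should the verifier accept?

Left side g^H mod p:
28^2 = 784 ≡ 365
28^4 ≡ 365^2 = 133225 ≡ 402
28^8 ≡ 402^2 = 161604 ≡ 289
28^16 ≡ 289^2 = 83521 ≡ 140
28^32 ≡ 140^2 = 19600 ≡ 326
28^64 ≡ 326^2 = 106276 ≡ 269
109 = 64 + 32 + 8 + 4 + 1, so 28^109 ≡ 269·326·289·402·28 ≡ 105 (mod 419)
Right side y^r · r^s mod p:
348^2 = 121104 ≡ 13
348^4 ≡ 13^2 = 169
348^8 ≡ 169^2 = 28561 ≡ 69
348^16 ≡ 69^2 = 4761 ≡ 152
348^32 ≡ 152^2 = 23104 ≡ 59
348^64 ≡ 59^2 = 3481 ≡ 129
65 = 64 + 1, so 348^65 ≡ 129·348 ≡ 59 (mod 419)
65^2 = 4225 ≡ 35
65^4 ≡ 35^2 = 1225 ≡ 387
65^8 ≡ 387^2 = 149769 ≡ 186
65^16 ≡ 186^2 = 34596 ≡ 238
65^32 ≡ 238^2 = 56644 ≡ 79
65^64 ≡ 79^2 = 6241 ≡ 375
120 = 64 + 32 + 16 + 8, so 65^120 ≡ 375·79·238·186 ≡ 87 (mod 419)
59·87 = 5133 ≡ 105 (mod 419)
105 ≡ 105 (mod 419), so the signature is genuine.

accept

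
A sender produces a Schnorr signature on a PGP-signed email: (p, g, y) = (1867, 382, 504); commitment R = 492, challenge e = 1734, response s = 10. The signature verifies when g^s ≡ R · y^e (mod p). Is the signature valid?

valid

g^s mod p:
382^2 = 145924 ≡ 298
382^4 ≡ 298^2 = 88804 ≡ 1055
382^8 ≡ 1055^2 = 1113025 ≡ 293
10 = 8 + 2, so 382^10 ≡ 293·298 ≡ 1432 (mod 1867)
R · y^e mod p:
504^2 = 254016 ≡ 104
504^4 ≡ 104^2 = 10816 ≡ 1481
504^8 ≡ 1481^2 = 2193361 ≡ 1503
504^16 ≡ 1503^2 = 2259009 ≡ 1806
504^32 ≡ 1806^2 = 3261636 ≡ 1854
504^64 ≡ 1854^2 = 3437316 ≡ 169
504^128 ≡ 169^2 = 28561 ≡ 556
504^256 ≡ 556^2 = 309136 ≡ 1081
504^512 ≡ 1081^2 = 1168561 ≡ 1686
504^1024 ≡ 1686^2 = 2842596 ≡ 1022
1734 = 1024 + 512 + 128 + 64 + 4 + 2, so 504^1734 ≡ 1022·1686·556·169·1481·104 ≡ 944 (mod 1867)
492·944 = 464448 ≡ 1432 (mod 1867)
1432 ≡ 1432 (mod 1867); signature holds.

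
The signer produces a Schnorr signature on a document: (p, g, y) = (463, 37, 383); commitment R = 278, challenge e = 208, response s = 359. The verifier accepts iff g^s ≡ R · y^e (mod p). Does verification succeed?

g^s mod p:
37^359 mod 463 = 365
R · y^e mod p:
383^208 mod 463 = 436
278·436 = 121208 ≡ 365 (mod 463)
365 ≡ 365 (mod 463); signature holds.

passes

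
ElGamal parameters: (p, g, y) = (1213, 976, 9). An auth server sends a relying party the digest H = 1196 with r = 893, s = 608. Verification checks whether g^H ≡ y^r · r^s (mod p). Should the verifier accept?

Left side g^H mod p:
Squares mod 1213: 976^1≡976, 976^2≡371, 976^4≡572, 976^8≡887, 976^16≡745, 976^32≡684, 976^64≡851, 976^128≡40, 976^256≡387, 976^512≡570, 976^1024≡1029
1196 = 1024 + 128 + 32 + 8 + 4, so 976^1196 ≡ 1029·40·684·887·572 ≡ 127 (mod 1213)
Right side y^r · r^s mod p:
Squares mod 1213: 9^1≡9, 9^2≡81, 9^4≡496, 9^8≡990, 9^16≡1209, 9^32≡16, 9^64≡256, 9^128≡34, 9^256≡1156, 9^512≡823
893 = 512 + 256 + 64 + 32 + 16 + 8 + 4 + 1, so 9^893 ≡ 823·1156·256·16·1209·990·496·9 ≡ 303 (mod 1213)
Squares mod 1213: 893^1≡893, 893^2≡508, 893^4≡908, 893^8≡837, 893^16≡668, 893^32≡1053, 893^64≡127, 893^128≡360, 893^256≡1022, 893^512≡91
608 = 512 + 64 + 32, so 893^608 ≡ 91·127·1053 ≡ 705 (mod 1213)
303·705 = 213615 ≡ 127 (mod 1213)
127 ≡ 127 (mod 1213), so the signature is genuine.

accept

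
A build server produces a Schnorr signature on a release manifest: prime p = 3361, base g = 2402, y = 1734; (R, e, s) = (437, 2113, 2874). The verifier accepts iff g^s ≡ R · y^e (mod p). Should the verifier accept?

accept

g^s mod p:
2402^2874 mod 3361 = 1853
R · y^e mod p:
1734^2113 mod 3361 = 1504
437·1504 = 657248 ≡ 1853 (mod 3361)
1853 ≡ 1853 (mod 3361); signature holds.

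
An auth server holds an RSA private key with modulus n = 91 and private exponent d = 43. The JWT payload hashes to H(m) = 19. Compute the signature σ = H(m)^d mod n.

33

Squares mod 91: (H(m))^1≡19, (H(m))^2≡88, (H(m))^4≡9, (H(m))^8≡81, (H(m))^16≡9, (H(m))^32≡81
43 = 32 + 8 + 2 + 1, so (H(m))^43 ≡ 81·81·88·19 ≡ 33 (mod 91)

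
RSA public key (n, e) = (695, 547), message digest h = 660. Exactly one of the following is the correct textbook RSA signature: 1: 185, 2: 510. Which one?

2

Candidate 1: Squares mod 695: 185^1≡185, 185^2≡170, 185^4≡405, 185^8≡5, 185^16≡25, 185^32≡625, 185^64≡35, 185^128≡530, 185^256≡120, 185^512≡500; 547 = 512 + 32 + 2 + 1, so 185^547 ≡ 500·625·170·185 ≡ 35 (mod 695)
Candidate 2: Squares mod 695: 510^1≡510, 510^2≡170, 510^4≡405, 510^8≡5, 510^16≡25, 510^32≡625, 510^64≡35, 510^128≡530, 510^256≡120, 510^512≡500; 547 = 512 + 32 + 2 + 1, so 510^547 ≡ 500·625·170·510 ≡ 660 (mod 695)
  → matches h = 660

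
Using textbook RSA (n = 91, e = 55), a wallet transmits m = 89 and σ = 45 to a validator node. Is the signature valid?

σ^2 ≡ 45^2 = 2025 ≡ 23
σ^4 ≡ 23^2 = 529 ≡ 74
σ^8 ≡ 74^2 = 5476 ≡ 16
σ^16 ≡ 16^2 = 256 ≡ 74
σ^32 ≡ 74^2 = 5476 ≡ 16
55 = 32 + 16 + 4 + 2 + 1, so σ^55 ≡ 16·74·74·23·45 ≡ 59 (mod 91)
59 ≠ 89, so verification fails.

invalid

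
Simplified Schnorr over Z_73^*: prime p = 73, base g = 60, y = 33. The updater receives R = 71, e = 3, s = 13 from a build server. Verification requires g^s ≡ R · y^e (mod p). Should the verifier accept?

accept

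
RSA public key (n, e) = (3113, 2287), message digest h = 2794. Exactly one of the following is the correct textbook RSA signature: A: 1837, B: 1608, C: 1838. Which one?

Candidate A: Squares mod 3113: 1837^1≡1837, 1837^2≡77, 1837^4≡2816, 1837^8≡1045, 1837^16≡2475, 1837^32≡2354, 1837^64≡176, 1837^128≡2959, 1837^256≡1925, 1837^512≡1155, 1837^1024≡1661, 1837^2048≡803; 2287 = 2048 + 128 + 64 + 32 + 8 + 4 + 2 + 1, so 1837^2287 ≡ 803·2959·176·2354·1045·2816·77·1837 ≡ 2794 (mod 3113)
  → matches h = 2794
Candidate B: Squares mod 3113: 1608^1≡1608, 1608^2≡1874, 1608^4≡412, 1608^8≡1642, 1608^16≡306, 1608^32≡246, 1608^64≡1369, 1608^128≡135, 1608^256≡2660, 1608^512≡2864, 1608^1024≡2854, 1608^2048≡1708; 2287 = 2048 + 128 + 64 + 32 + 8 + 4 + 2 + 1, so 1608^2287 ≡ 1708·135·1369·246·1642·412·1874·1608 ≡ 601 (mod 3113)
Candidate C: Squares mod 3113: 1838^1≡1838, 1838^2≡639, 1838^4≡518, 1838^8≡606, 1838^16≡3015, 1838^32≡265, 1838^64≡1739, 1838^128≡1398, 1838^256≡2553, 1838^512≡2300, 1838^1024≡1013, 1838^2048≡1992; 2287 = 2048 + 128 + 64 + 32 + 8 + 4 + 2 + 1, so 1838^2287 ≡ 1992·1398·1739·265·606·518·639·1838 ≡ 12 (mod 3113)

A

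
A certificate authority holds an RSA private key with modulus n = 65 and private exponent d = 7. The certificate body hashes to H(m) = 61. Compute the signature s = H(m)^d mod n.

61

(H(m))^2 ≡ 61^2 = 3721 ≡ 16
(H(m))^4 ≡ 16^2 = 256 ≡ 61
7 = 4 + 2 + 1, so (H(m))^7 ≡ 61·16·61 ≡ 61 (mod 65)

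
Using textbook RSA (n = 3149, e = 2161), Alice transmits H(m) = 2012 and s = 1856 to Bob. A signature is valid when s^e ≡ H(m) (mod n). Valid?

s^2 ≡ 1856^2 = 3444736 ≡ 2879
s^4 ≡ 2879^2 = 8288641 ≡ 473
s^8 ≡ 473^2 = 223729 ≡ 150
s^16 ≡ 150^2 = 22500 ≡ 457
s^32 ≡ 457^2 = 208849 ≡ 1015
s^64 ≡ 1015^2 = 1030225 ≡ 502
s^128 ≡ 502^2 = 252004 ≡ 84
s^256 ≡ 84^2 = 7056 ≡ 758
s^512 ≡ 758^2 = 574564 ≡ 1446
s^1024 ≡ 1446^2 = 2090916 ≡ 3129
s^2048 ≡ 3129^2 = 9790641 ≡ 400
2161 = 2048 + 64 + 32 + 16 + 1, so s^2161 ≡ 400·502·1015·457·1856 ≡ 1596 (mod 3149)
s^2161 mod 3149 = 1596, but H(m) = 2012.

no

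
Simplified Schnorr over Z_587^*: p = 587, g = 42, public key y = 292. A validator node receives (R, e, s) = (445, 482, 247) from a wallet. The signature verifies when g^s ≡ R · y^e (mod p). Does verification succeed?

passes

g^s mod p:
Squares mod 587: 42^1≡42, 42^2≡3, 42^4≡9, 42^8≡81, 42^16≡104, 42^32≡250, 42^64≡278, 42^128≡387
247 = 128 + 64 + 32 + 16 + 4 + 2 + 1, so 42^247 ≡ 387·278·250·104·9·3·42 ≡ 58 (mod 587)
R · y^e mod p:
Squares mod 587: 292^1≡292, 292^2≡149, 292^4≡482, 292^8≡459, 292^16≡535, 292^32≡356, 292^64≡531, 292^128≡201, 292^256≡485
482 = 256 + 128 + 64 + 32 + 2, so 292^482 ≡ 485·201·531·356·149 ≡ 74 (mod 587)
445·74 = 32930 ≡ 58 (mod 587)
58 ≡ 58 (mod 587); signature holds.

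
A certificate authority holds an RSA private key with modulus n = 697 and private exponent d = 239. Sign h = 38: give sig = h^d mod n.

h^2 ≡ 38^2 = 1444 ≡ 50
h^4 ≡ 50^2 = 2500 ≡ 409
h^8 ≡ 409^2 = 167281 ≡ 1
h^16 ≡ 1^2 = 1
h^32 ≡ 1^2 = 1
h^64 ≡ 1^2 = 1
h^128 ≡ 1^2 = 1
239 = 128 + 64 + 32 + 8 + 4 + 2 + 1, so h^239 ≡ 1·1·1·1·409·50·38 ≡ 642 (mod 697)

642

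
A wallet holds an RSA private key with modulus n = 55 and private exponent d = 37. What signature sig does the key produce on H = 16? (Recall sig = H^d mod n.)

36

H^37 mod 55 = 36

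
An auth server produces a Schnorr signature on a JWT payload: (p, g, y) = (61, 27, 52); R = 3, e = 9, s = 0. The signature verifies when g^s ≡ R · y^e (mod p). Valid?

no

g^s mod p:
27^0 mod 61 = 1
R · y^e mod p:
52^2 = 2704 ≡ 20
52^4 ≡ 20^2 = 400 ≡ 34
52^8 ≡ 34^2 = 1156 ≡ 58
9 = 8 + 1, so 52^9 ≡ 58·52 ≡ 27 (mod 61)
3·27 = 81 ≡ 20 (mod 61)
1 ≠ 20; the check fails.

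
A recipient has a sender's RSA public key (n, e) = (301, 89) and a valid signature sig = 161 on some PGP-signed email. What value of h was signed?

70

sig^2 ≡ 161^2 = 25921 ≡ 35
sig^4 ≡ 35^2 = 1225 ≡ 21
sig^8 ≡ 21^2 = 441 ≡ 140
sig^16 ≡ 140^2 = 19600 ≡ 35
sig^32 ≡ 35^2 = 1225 ≡ 21
sig^64 ≡ 21^2 = 441 ≡ 140
89 = 64 + 16 + 8 + 1, so sig^89 ≡ 140·35·140·161 ≡ 70 (mod 301)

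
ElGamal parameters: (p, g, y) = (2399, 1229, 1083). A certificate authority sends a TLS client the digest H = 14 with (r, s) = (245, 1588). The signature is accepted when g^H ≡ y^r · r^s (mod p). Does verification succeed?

Left side g^H mod p:
1229^2 = 1510441 ≡ 1470
1229^4 ≡ 1470^2 = 2160900 ≡ 1800
1229^8 ≡ 1800^2 = 3240000 ≡ 1350
14 = 8 + 4 + 2, so 1229^14 ≡ 1350·1800·1470 ≡ 995 (mod 2399)
Right side y^r · r^s mod p:
1083^2 = 1172889 ≡ 2177
1083^4 ≡ 2177^2 = 4739329 ≡ 1304
1083^8 ≡ 1304^2 = 1700416 ≡ 1924
1083^16 ≡ 1924^2 = 3701776 ≡ 119
1083^32 ≡ 119^2 = 14161 ≡ 2166
1083^64 ≡ 2166^2 = 4691556 ≡ 1511
1083^128 ≡ 1511^2 = 2283121 ≡ 1672
245 = 128 + 64 + 32 + 16 + 4 + 1, so 1083^245 ≡ 1672·1511·2166·119·1304·1083 ≡ 36 (mod 2399)
245^2 = 60025 ≡ 50
245^4 ≡ 50^2 = 2500 ≡ 101
245^8 ≡ 101^2 = 10201 ≡ 605
245^16 ≡ 605^2 = 366025 ≡ 1377
245^32 ≡ 1377^2 = 1896129 ≡ 919
245^64 ≡ 919^2 = 844561 ≡ 113
245^128 ≡ 113^2 = 12769 ≡ 774
245^256 ≡ 774^2 = 599076 ≡ 1725
245^512 ≡ 1725^2 = 2975625 ≡ 865
245^1024 ≡ 865^2 = 748225 ≡ 2136
1588 = 1024 + 512 + 32 + 16 + 4, so 245^1588 ≡ 2136·865·919·1377·101 ≡ 41 (mod 2399)
36·41 = 1476 ≡ 1476 (mod 2399)
995 ≠ 1476, so verification fails.

fails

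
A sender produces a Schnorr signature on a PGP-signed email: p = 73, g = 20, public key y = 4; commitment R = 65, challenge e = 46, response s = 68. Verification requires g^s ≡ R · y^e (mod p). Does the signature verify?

verifies

g^s mod p:
20^2 = 400 ≡ 35
20^4 ≡ 35^2 = 1225 ≡ 57
20^8 ≡ 57^2 = 3249 ≡ 37
20^16 ≡ 37^2 = 1369 ≡ 55
20^32 ≡ 55^2 = 3025 ≡ 32
20^64 ≡ 32^2 = 1024 ≡ 2
68 = 64 + 4, so 20^68 ≡ 2·57 ≡ 41 (mod 73)
R · y^e mod p:
4^2 = 16
4^4 ≡ 16^2 = 256 ≡ 37
4^8 ≡ 37^2 = 1369 ≡ 55
4^16 ≡ 55^2 = 3025 ≡ 32
4^32 ≡ 32^2 = 1024 ≡ 2
46 = 32 + 8 + 4 + 2, so 4^46 ≡ 2·55·37·16 ≡ 4 (mod 73)
65·4 = 260 ≡ 41 (mod 73)
41 ≡ 41 (mod 73); signature holds.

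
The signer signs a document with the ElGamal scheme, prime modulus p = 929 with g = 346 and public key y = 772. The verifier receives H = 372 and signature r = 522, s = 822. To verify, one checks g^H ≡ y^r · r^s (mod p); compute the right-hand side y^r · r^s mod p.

Squares mod 929: 772^1≡772, 772^2≡495, 772^4≡698, 772^8≡408, 772^16≡173, 772^32≡201, 772^64≡454, 772^128≡807, 772^256≡20, 772^512≡400
522 = 512 + 8 + 2, so 772^522 ≡ 400·408·495 ≡ 18 (mod 929)
Squares mod 929: 522^1≡522, 522^2≡287, 522^4≡617, 522^8≡728, 522^16≡454, 522^32≡807, 522^64≡20, 522^128≡400, 522^256≡212, 522^512≡352
822 = 512 + 256 + 32 + 16 + 4 + 2, so 522^822 ≡ 352·212·807·454·617·287 ≡ 892 (mod 929)
y^r · r^s ≡ 18·892 = 16056 ≡ 263 (mod 929)

263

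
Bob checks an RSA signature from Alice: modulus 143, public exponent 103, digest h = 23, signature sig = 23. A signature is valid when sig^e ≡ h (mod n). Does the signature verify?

sig^103 mod 143 = 23
Since 23 equals the digest 23, verification succeeds.

verifies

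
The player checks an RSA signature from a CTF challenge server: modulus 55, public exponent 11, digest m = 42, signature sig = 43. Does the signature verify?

does not verify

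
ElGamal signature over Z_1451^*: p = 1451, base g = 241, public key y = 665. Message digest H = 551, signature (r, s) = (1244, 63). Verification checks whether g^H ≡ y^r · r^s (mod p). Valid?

no

Left side g^H mod p:
241^2 = 58081 ≡ 41
241^4 ≡ 41^2 = 1681 ≡ 230
241^8 ≡ 230^2 = 52900 ≡ 664
241^16 ≡ 664^2 = 440896 ≡ 1243
241^32 ≡ 1243^2 = 1545049 ≡ 1185
241^64 ≡ 1185^2 = 1404225 ≡ 1108
241^128 ≡ 1108^2 = 1227664 ≡ 118
241^256 ≡ 118^2 = 13924 ≡ 865
241^512 ≡ 865^2 = 748225 ≡ 960
551 = 512 + 32 + 4 + 2 + 1, so 241^551 ≡ 960·1185·230·41·241 ≡ 20 (mod 1451)
Right side y^r · r^s mod p:
665^2 = 442225 ≡ 1121
665^4 ≡ 1121^2 = 1256641 ≡ 75
665^8 ≡ 75^2 = 5625 ≡ 1272
665^16 ≡ 1272^2 = 1617984 ≡ 119
665^32 ≡ 119^2 = 14161 ≡ 1102
665^64 ≡ 1102^2 = 1214404 ≡ 1368
665^128 ≡ 1368^2 = 1871424 ≡ 1085
665^256 ≡ 1085^2 = 1177225 ≡ 464
665^512 ≡ 464^2 = 215296 ≡ 548
665^1024 ≡ 548^2 = 300304 ≡ 1398
1244 = 1024 + 128 + 64 + 16 + 8 + 4, so 665^1244 ≡ 1398·1085·1368·119·1272·75 ≡ 686 (mod 1451)
1244^2 = 1547536 ≡ 770
1244^4 ≡ 770^2 = 592900 ≡ 892
1244^8 ≡ 892^2 = 795664 ≡ 516
1244^16 ≡ 516^2 = 266256 ≡ 723
1244^32 ≡ 723^2 = 522729 ≡ 369
63 = 32 + 16 + 8 + 4 + 2 + 1, so 1244^63 ≡ 369·723·516·892·770·1244 ≡ 1361 (mod 1451)
686·1361 = 933646 ≡ 653 (mod 1451)
20 ≠ 653, so verification fails.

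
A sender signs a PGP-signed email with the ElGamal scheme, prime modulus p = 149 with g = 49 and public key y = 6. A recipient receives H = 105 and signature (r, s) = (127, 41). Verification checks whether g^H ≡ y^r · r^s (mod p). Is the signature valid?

valid

Left side g^H mod p:
49^105 mod 149 = 37
Right side y^r · r^s mod p:
6^127 mod 149 = 145
127^41 mod 149 = 28
145·28 = 4060 ≡ 37 (mod 149)
37 ≡ 37 (mod 149), so the signature is genuine.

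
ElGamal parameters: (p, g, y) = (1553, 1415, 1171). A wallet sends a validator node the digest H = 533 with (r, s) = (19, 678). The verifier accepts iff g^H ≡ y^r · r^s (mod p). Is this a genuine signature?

Left side g^H mod p:
1415^2 = 2002225 ≡ 408
1415^4 ≡ 408^2 = 166464 ≡ 293
1415^8 ≡ 293^2 = 85849 ≡ 434
1415^16 ≡ 434^2 = 188356 ≡ 443
1415^32 ≡ 443^2 = 196249 ≡ 571
1415^64 ≡ 571^2 = 326041 ≡ 1464
1415^128 ≡ 1464^2 = 2143296 ≡ 156
1415^256 ≡ 156^2 = 24336 ≡ 1041
1415^512 ≡ 1041^2 = 1083681 ≡ 1240
533 = 512 + 16 + 4 + 1, so 1415^533 ≡ 1240·443·293·1415 ≡ 1457 (mod 1553)
Right side y^r · r^s mod p:
1171^2 = 1371241 ≡ 1495
1171^4 ≡ 1495^2 = 2235025 ≡ 258
1171^8 ≡ 258^2 = 66564 ≡ 1338
1171^16 ≡ 1338^2 = 1790244 ≡ 1188
19 = 16 + 2 + 1, so 1171^19 ≡ 1188·1495·1171 ≡ 1084 (mod 1553)
19^2 = 361
19^4 ≡ 361^2 = 130321 ≡ 1422
19^8 ≡ 1422^2 = 2022084 ≡ 78
19^16 ≡ 78^2 = 6084 ≡ 1425
19^32 ≡ 1425^2 = 2030625 ≡ 854
19^64 ≡ 854^2 = 729316 ≡ 959
19^128 ≡ 959^2 = 919681 ≡ 305
19^256 ≡ 305^2 = 93025 ≡ 1398
19^512 ≡ 1398^2 = 1954404 ≡ 730
678 = 512 + 128 + 32 + 4 + 2, so 19^678 ≡ 730·305·854·1422·361 ≡ 949 (mod 1553)
1084·949 = 1028716 ≡ 630 (mod 1553)
1457 ≠ 630, so verification fails.

forged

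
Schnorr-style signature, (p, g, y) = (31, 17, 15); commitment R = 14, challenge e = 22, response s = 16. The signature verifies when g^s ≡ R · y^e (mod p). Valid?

no

g^s mod p:
Squares mod 31: 17^1≡17, 17^2≡10, 17^4≡7, 17^8≡18, 17^16≡14
17^16 ≡ 14 (mod 31)
R · y^e mod p:
Squares mod 31: 15^1≡15, 15^2≡8, 15^4≡2, 15^8≡4, 15^16≡16
22 = 16 + 4 + 2, so 15^22 ≡ 16·2·8 ≡ 8 (mod 31)
14·8 = 112 ≡ 19 (mod 31)
14 ≠ 19; the check fails.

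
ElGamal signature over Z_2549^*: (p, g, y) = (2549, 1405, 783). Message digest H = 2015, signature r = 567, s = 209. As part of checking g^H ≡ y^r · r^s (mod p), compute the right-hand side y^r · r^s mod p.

783^2 = 613089 ≡ 1329
783^4 ≡ 1329^2 = 1766241 ≡ 2333
783^8 ≡ 2333^2 = 5442889 ≡ 774
783^16 ≡ 774^2 = 599076 ≡ 61
783^32 ≡ 61^2 = 3721 ≡ 1172
783^64 ≡ 1172^2 = 1373584 ≡ 2222
783^128 ≡ 2222^2 = 4937284 ≡ 2420
783^256 ≡ 2420^2 = 5856400 ≡ 1347
783^512 ≡ 1347^2 = 1814409 ≡ 2070
567 = 512 + 32 + 16 + 4 + 2 + 1, so 783^567 ≡ 2070·1172·61·2333·1329·783 ≡ 1544 (mod 2549)
567^2 = 321489 ≡ 315
567^4 ≡ 315^2 = 99225 ≡ 2363
567^8 ≡ 2363^2 = 5583769 ≡ 1459
567^16 ≡ 1459^2 = 2128681 ≡ 266
567^32 ≡ 266^2 = 70756 ≡ 1933
567^64 ≡ 1933^2 = 3736489 ≡ 2204
567^128 ≡ 2204^2 = 4857616 ≡ 1771
209 = 128 + 64 + 16 + 1, so 567^209 ≡ 1771·2204·266·567 ≡ 894 (mod 2549)
y^r · r^s ≡ 1544·894 = 1380336 ≡ 1327 (mod 2549)

1327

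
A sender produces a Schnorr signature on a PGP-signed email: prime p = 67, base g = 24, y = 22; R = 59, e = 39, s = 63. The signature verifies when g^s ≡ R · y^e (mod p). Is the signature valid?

invalid

g^s mod p:
24^2 = 576 ≡ 40
24^4 ≡ 40^2 = 1600 ≡ 59
24^8 ≡ 59^2 = 3481 ≡ 64
24^16 ≡ 64^2 = 4096 ≡ 9
24^32 ≡ 9^2 = 81 ≡ 14
63 = 32 + 16 + 8 + 4 + 2 + 1, so 24^63 ≡ 14·9·64·59·40·24 ≡ 64 (mod 67)
R · y^e mod p:
22^2 = 484 ≡ 15
22^4 ≡ 15^2 = 225 ≡ 24
22^8 ≡ 24^2 = 576 ≡ 40
22^16 ≡ 40^2 = 1600 ≡ 59
22^32 ≡ 59^2 = 3481 ≡ 64
39 = 32 + 4 + 2 + 1, so 22^39 ≡ 64·24·15·22 ≡ 25 (mod 67)
59·25 = 1475 ≡ 1 (mod 67)
64 ≠ 1; the check fails.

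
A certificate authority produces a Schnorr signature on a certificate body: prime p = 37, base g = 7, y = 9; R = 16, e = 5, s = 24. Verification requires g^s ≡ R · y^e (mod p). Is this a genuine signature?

genuine

g^s mod p:
7^2 = 49 ≡ 12
7^4 ≡ 12^2 = 144 ≡ 33
7^8 ≡ 33^2 = 1089 ≡ 16
7^16 ≡ 16^2 = 256 ≡ 34
24 = 16 + 8, so 7^24 ≡ 34·16 ≡ 26 (mod 37)
R · y^e mod p:
9^2 = 81 ≡ 7
9^4 ≡ 7^2 = 49 ≡ 12
5 = 4 + 1, so 9^5 ≡ 12·9 ≡ 34 (mod 37)
16·34 = 544 ≡ 26 (mod 37)
26 ≡ 26 (mod 37); signature holds.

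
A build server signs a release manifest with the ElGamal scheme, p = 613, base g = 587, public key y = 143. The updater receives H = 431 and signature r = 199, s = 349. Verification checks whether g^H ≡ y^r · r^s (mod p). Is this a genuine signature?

genuine

Left side g^H mod p:
587^2 = 344569 ≡ 63
587^4 ≡ 63^2 = 3969 ≡ 291
587^8 ≡ 291^2 = 84681 ≡ 87
587^16 ≡ 87^2 = 7569 ≡ 213
587^32 ≡ 213^2 = 45369 ≡ 7
587^64 ≡ 7^2 = 49
587^128 ≡ 49^2 = 2401 ≡ 562
587^256 ≡ 562^2 = 315844 ≡ 149
431 = 256 + 128 + 32 + 8 + 4 + 2 + 1, so 587^431 ≡ 149·562·7·87·291·63·587 ≡ 567 (mod 613)
Right side y^r · r^s mod p:
143^2 = 20449 ≡ 220
143^4 ≡ 220^2 = 48400 ≡ 586
143^8 ≡ 586^2 = 343396 ≡ 116
143^16 ≡ 116^2 = 13456 ≡ 583
143^32 ≡ 583^2 = 339889 ≡ 287
143^64 ≡ 287^2 = 82369 ≡ 227
143^128 ≡ 227^2 = 51529 ≡ 37
199 = 128 + 64 + 4 + 2 + 1, so 143^199 ≡ 37·227·586·220·143 ≡ 546 (mod 613)
199^2 = 39601 ≡ 369
199^4 ≡ 369^2 = 136161 ≡ 75
199^8 ≡ 75^2 = 5625 ≡ 108
199^16 ≡ 108^2 = 11664 ≡ 17
199^32 ≡ 17^2 = 289
199^64 ≡ 289^2 = 83521 ≡ 153
199^128 ≡ 153^2 = 23409 ≡ 115
199^256 ≡ 115^2 = 13225 ≡ 352
349 = 256 + 64 + 16 + 8 + 4 + 1, so 199^349 ≡ 352·153·17·108·75·199 ≡ 449 (mod 613)
546·449 = 245154 ≡ 567 (mod 613)
567 ≡ 567 (mod 613), so the signature is genuine.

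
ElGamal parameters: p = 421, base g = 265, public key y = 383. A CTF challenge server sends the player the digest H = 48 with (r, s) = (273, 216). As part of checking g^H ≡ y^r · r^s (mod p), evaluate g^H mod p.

Squares mod 421: 265^1≡265, 265^2≡339, 265^4≡409, 265^8≡144, 265^16≡107, 265^32≡82
48 = 32 + 16, so 265^48 ≡ 82·107 ≡ 354 (mod 421)

354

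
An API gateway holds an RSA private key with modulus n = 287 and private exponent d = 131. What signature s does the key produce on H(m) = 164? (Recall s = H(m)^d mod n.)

Squares mod 287: (H(m))^1≡164, (H(m))^2≡205, (H(m))^4≡123, (H(m))^8≡205, (H(m))^16≡123, (H(m))^32≡205, (H(m))^64≡123, (H(m))^128≡205
131 = 128 + 2 + 1, so (H(m))^131 ≡ 205·205·164 ≡ 82 (mod 287)

82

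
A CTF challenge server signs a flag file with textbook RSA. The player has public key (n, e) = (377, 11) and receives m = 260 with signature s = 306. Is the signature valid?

invalid

s^11 mod 377 = 54
s^11 mod 377 = 54, but m = 260.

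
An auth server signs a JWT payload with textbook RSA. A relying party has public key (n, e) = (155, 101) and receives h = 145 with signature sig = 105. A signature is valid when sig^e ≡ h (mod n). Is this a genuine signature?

sig^2 ≡ 105^2 = 11025 ≡ 20
sig^4 ≡ 20^2 = 400 ≡ 90
sig^8 ≡ 90^2 = 8100 ≡ 40
sig^16 ≡ 40^2 = 1600 ≡ 50
sig^32 ≡ 50^2 = 2500 ≡ 20
sig^64 ≡ 20^2 = 400 ≡ 90
101 = 64 + 32 + 4 + 1, so sig^101 ≡ 90·20·90·105 ≡ 145 (mod 155)
Since 145 equals the digest 145, verification succeeds.

genuine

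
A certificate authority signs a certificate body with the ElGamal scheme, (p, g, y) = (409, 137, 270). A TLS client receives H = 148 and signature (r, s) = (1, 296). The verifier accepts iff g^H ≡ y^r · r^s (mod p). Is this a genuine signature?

forged

Left side g^H mod p:
137^148 mod 409 = 133
Right side y^r · r^s mod p:
270^1 mod 409 = 270
1^296 mod 409 = 1
270·1 = 270 ≡ 270 (mod 409)
133 ≠ 270, so verification fails.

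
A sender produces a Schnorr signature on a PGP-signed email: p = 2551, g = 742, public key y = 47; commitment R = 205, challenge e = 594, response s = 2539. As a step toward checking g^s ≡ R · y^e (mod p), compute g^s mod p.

742^2 = 550564 ≡ 2099
742^4 ≡ 2099^2 = 4405801 ≡ 224
742^8 ≡ 224^2 = 50176 ≡ 1707
742^16 ≡ 1707^2 = 2913849 ≡ 607
742^32 ≡ 607^2 = 368449 ≡ 1105
742^64 ≡ 1105^2 = 1221025 ≡ 1647
742^128 ≡ 1647^2 = 2712609 ≡ 896
742^256 ≡ 896^2 = 802816 ≡ 1802
742^512 ≡ 1802^2 = 3247204 ≡ 2332
742^1024 ≡ 2332^2 = 5438224 ≡ 2043
742^2048 ≡ 2043^2 = 4173849 ≡ 413
2539 = 2048 + 256 + 128 + 64 + 32 + 8 + 2 + 1, so 742^2539 ≡ 413·1802·896·1647·1105·1707·2099·742 ≡ 2476 (mod 2551)

2476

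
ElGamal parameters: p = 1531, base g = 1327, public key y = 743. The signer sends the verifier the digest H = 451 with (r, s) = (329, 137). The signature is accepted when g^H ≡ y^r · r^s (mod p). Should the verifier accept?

reject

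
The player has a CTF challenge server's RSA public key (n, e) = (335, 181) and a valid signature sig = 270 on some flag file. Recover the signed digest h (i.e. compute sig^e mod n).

325

sig^2 ≡ 270^2 = 72900 ≡ 205
sig^4 ≡ 205^2 = 42025 ≡ 150
sig^8 ≡ 150^2 = 22500 ≡ 55
sig^16 ≡ 55^2 = 3025 ≡ 10
sig^32 ≡ 10^2 = 100
sig^64 ≡ 100^2 = 10000 ≡ 285
sig^128 ≡ 285^2 = 81225 ≡ 155
181 = 128 + 32 + 16 + 4 + 1, so sig^181 ≡ 155·100·10·150·270 ≡ 325 (mod 335)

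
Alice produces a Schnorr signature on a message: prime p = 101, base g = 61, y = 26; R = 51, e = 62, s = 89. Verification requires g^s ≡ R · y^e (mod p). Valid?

yes

g^s mod p:
Squares mod 101: 61^1≡61, 61^2≡85, 61^4≡54, 61^8≡88, 61^16≡68, 61^32≡79, 61^64≡80
89 = 64 + 16 + 8 + 1, so 61^89 ≡ 80·68·88·61 ≡ 93 (mod 101)
R · y^e mod p:
Squares mod 101: 26^1≡26, 26^2≡70, 26^4≡52, 26^8≡78, 26^16≡24, 26^32≡71
62 = 32 + 16 + 8 + 4 + 2, so 26^62 ≡ 71·24·78·52·70 ≡ 85 (mod 101)
51·85 = 4335 ≡ 93 (mod 101)
93 ≡ 93 (mod 101); signature holds.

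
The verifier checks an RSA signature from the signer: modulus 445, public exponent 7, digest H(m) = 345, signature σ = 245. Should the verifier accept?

accept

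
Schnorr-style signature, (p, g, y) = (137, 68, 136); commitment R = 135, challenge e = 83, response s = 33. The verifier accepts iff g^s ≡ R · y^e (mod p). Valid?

g^s mod p:
Squares mod 137: 68^1≡68, 68^2≡103, 68^4≡60, 68^8≡38, 68^16≡74, 68^32≡133
33 = 32 + 1, so 68^33 ≡ 133·68 ≡ 2 (mod 137)
R · y^e mod p:
Squares mod 137: 136^1≡136, 136^2≡1, 136^4≡1, 136^8≡1, 136^16≡1, 136^32≡1, 136^64≡1
83 = 64 + 16 + 2 + 1, so 136^83 ≡ 1·1·1·136 ≡ 136 (mod 137)
135·136 = 18360 ≡ 2 (mod 137)
2 ≡ 2 (mod 137); signature holds.

yes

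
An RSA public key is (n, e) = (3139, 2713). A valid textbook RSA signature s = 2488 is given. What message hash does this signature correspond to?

1800

s^2 ≡ 2488^2 = 6190144 ≡ 36
s^4 ≡ 36^2 = 1296
s^8 ≡ 1296^2 = 1679616 ≡ 251
s^16 ≡ 251^2 = 63001 ≡ 221
s^32 ≡ 221^2 = 48841 ≡ 1756
s^64 ≡ 1756^2 = 3083536 ≡ 1038
s^128 ≡ 1038^2 = 1077444 ≡ 767
s^256 ≡ 767^2 = 588289 ≡ 1296
s^512 ≡ 1296^2 = 1679616 ≡ 251
s^1024 ≡ 251^2 = 63001 ≡ 221
s^2048 ≡ 221^2 = 48841 ≡ 1756
2713 = 2048 + 512 + 128 + 16 + 8 + 1, so s^2713 ≡ 1756·251·767·221·251·2488 ≡ 1800 (mod 3139)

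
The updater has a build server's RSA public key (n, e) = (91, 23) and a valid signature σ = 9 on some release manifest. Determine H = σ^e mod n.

81

Squares mod 91: σ^1≡9, σ^2≡81, σ^4≡9, σ^8≡81, σ^16≡9
23 = 16 + 4 + 2 + 1, so σ^23 ≡ 9·9·81·9 ≡ 81 (mod 91)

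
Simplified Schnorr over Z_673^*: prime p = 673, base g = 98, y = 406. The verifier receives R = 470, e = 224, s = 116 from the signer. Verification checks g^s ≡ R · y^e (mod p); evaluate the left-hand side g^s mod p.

470

98^2 = 9604 ≡ 182
98^4 ≡ 182^2 = 33124 ≡ 147
98^8 ≡ 147^2 = 21609 ≡ 73
98^16 ≡ 73^2 = 5329 ≡ 618
98^32 ≡ 618^2 = 381924 ≡ 333
98^64 ≡ 333^2 = 110889 ≡ 517
116 = 64 + 32 + 16 + 4, so 98^116 ≡ 517·333·618·147 ≡ 470 (mod 673)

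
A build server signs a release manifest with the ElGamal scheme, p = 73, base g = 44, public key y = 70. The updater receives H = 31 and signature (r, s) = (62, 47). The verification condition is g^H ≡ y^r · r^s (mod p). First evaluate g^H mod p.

Squares mod 73: 44^1≡44, 44^2≡38, 44^4≡57, 44^8≡37, 44^16≡55
31 = 16 + 8 + 4 + 2 + 1, so 44^31 ≡ 55·37·57·38·44 ≡ 14 (mod 73)

14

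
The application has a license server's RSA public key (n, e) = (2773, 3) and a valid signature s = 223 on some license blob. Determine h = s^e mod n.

340

s^2 ≡ 223^2 = 49729 ≡ 2588
3 = 2 + 1, so s^3 ≡ 2588·223 ≡ 340 (mod 2773)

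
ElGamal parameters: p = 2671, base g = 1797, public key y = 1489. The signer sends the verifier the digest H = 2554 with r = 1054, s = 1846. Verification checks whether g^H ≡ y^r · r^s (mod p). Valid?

no

Left side g^H mod p:
1797^2554 mod 2671 = 1665
Right side y^r · r^s mod p:
1489^1054 mod 2671 = 2263
1054^1846 mod 2671 = 2459
2263·2459 = 5564717 ≡ 1024 (mod 2671)
1665 ≠ 1024, so verification fails.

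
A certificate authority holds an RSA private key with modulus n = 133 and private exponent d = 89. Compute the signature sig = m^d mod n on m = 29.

78

m^2 ≡ 29^2 = 841 ≡ 43
m^4 ≡ 43^2 = 1849 ≡ 120
m^8 ≡ 120^2 = 14400 ≡ 36
m^16 ≡ 36^2 = 1296 ≡ 99
m^32 ≡ 99^2 = 9801 ≡ 92
m^64 ≡ 92^2 = 8464 ≡ 85
89 = 64 + 16 + 8 + 1, so m^89 ≡ 85·99·36·29 ≡ 78 (mod 133)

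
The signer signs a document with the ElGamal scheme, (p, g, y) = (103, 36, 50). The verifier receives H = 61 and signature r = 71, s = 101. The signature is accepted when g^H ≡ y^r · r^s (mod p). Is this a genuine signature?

forged

Left side g^H mod p:
36^2 = 1296 ≡ 60
36^4 ≡ 60^2 = 3600 ≡ 98
36^8 ≡ 98^2 = 9604 ≡ 25
36^16 ≡ 25^2 = 625 ≡ 7
36^32 ≡ 7^2 = 49
61 = 32 + 16 + 8 + 4 + 1, so 36^61 ≡ 49·7·25·98·36 ≡ 58 (mod 103)
Right side y^r · r^s mod p:
50^2 = 2500 ≡ 28
50^4 ≡ 28^2 = 784 ≡ 63
50^8 ≡ 63^2 = 3969 ≡ 55
50^16 ≡ 55^2 = 3025 ≡ 38
50^32 ≡ 38^2 = 1444 ≡ 2
50^64 ≡ 2^2 = 4
71 = 64 + 4 + 2 + 1, so 50^71 ≡ 4·63·28·50 ≡ 25 (mod 103)
71^2 = 5041 ≡ 97
71^4 ≡ 97^2 = 9409 ≡ 36
71^8 ≡ 36^2 = 1296 ≡ 60
71^16 ≡ 60^2 = 3600 ≡ 98
71^32 ≡ 98^2 = 9604 ≡ 25
71^64 ≡ 25^2 = 625 ≡ 7
101 = 64 + 32 + 4 + 1, so 71^101 ≡ 7·25·36·71 ≡ 74 (mod 103)
25·74 = 1850 ≡ 99 (mod 103)
58 ≠ 99, so verification fails.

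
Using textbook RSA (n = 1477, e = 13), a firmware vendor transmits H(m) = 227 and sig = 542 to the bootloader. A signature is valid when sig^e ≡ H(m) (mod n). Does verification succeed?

sig^2 ≡ 542^2 = 293764 ≡ 1318
sig^4 ≡ 1318^2 = 1737124 ≡ 172
sig^8 ≡ 172^2 = 29584 ≡ 44
13 = 8 + 4 + 1, so sig^13 ≡ 44·172·542 ≡ 227 (mod 1477)
Since 227 equals the digest 227, verification succeeds.

passes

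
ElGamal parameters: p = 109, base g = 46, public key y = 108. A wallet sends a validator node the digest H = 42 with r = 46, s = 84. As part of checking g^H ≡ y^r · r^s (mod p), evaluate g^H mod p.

1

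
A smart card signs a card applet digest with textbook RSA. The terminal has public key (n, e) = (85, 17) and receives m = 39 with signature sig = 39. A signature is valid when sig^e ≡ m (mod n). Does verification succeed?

Squares mod 85: sig^1≡39, sig^2≡76, sig^4≡81, sig^8≡16, sig^16≡1
17 = 16 + 1, so sig^17 ≡ 1·39 ≡ 39 (mod 85)
sig^17 mod 85 = 39 matches m.

passes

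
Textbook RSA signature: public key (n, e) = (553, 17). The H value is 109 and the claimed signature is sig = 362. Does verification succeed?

sig^2 ≡ 362^2 = 131044 ≡ 536
sig^4 ≡ 536^2 = 287296 ≡ 289
sig^8 ≡ 289^2 = 83521 ≡ 18
sig^16 ≡ 18^2 = 324
17 = 16 + 1, so sig^17 ≡ 324·362 ≡ 52 (mod 553)
sig^17 mod 553 = 52, but H = 109.

fails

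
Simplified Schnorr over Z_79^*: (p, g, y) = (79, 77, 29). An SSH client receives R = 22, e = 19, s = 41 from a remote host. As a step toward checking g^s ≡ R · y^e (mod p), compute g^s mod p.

Squares mod 79: 77^1≡77, 77^2≡4, 77^4≡16, 77^8≡19, 77^16≡45, 77^32≡50
41 = 32 + 8 + 1, so 77^41 ≡ 50·19·77 ≡ 75 (mod 79)

75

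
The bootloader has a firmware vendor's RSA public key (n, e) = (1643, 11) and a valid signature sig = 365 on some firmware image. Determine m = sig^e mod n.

1406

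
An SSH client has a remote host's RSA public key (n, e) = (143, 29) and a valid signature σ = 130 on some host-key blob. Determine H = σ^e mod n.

σ^2 ≡ 130^2 = 16900 ≡ 26
σ^4 ≡ 26^2 = 676 ≡ 104
σ^8 ≡ 104^2 = 10816 ≡ 91
σ^16 ≡ 91^2 = 8281 ≡ 130
29 = 16 + 8 + 4 + 1, so σ^29 ≡ 130·91·104·130 ≡ 104 (mod 143)

104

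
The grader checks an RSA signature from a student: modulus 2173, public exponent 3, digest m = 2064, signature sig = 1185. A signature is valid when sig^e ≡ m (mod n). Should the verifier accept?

reject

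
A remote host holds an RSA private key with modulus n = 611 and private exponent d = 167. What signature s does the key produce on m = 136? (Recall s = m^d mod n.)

m^167 mod 611 = 115

115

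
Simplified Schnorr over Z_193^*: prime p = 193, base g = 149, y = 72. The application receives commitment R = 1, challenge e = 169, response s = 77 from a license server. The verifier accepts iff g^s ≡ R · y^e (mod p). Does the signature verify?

g^s mod p:
149^77 mod 193 = 17
R · y^e mod p:
72^169 mod 193 = 151
1·151 = 151 ≡ 151 (mod 193)
17 ≠ 151; the check fails.

does not verify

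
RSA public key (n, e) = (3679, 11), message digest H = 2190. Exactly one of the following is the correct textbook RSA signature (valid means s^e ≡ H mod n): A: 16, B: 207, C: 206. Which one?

C

Candidate A: Squares mod 3679: 16^1≡16, 16^2≡256, 16^4≡2993, 16^8≡3363; 11 = 8 + 2 + 1, so 16^11 ≡ 3363·256·16 ≡ 672 (mod 3679)
Candidate B: Squares mod 3679: 207^1≡207, 207^2≡2380, 207^4≡2419, 207^8≡1951; 11 = 8 + 2 + 1, so 207^11 ≡ 1951·2380·207 ≡ 441 (mod 3679)
Candidate C: Squares mod 3679: 206^1≡206, 206^2≡1967, 206^4≡2460, 206^8≡3324; 11 = 8 + 2 + 1, so 206^11 ≡ 3324·1967·206 ≡ 2190 (mod 3679)
  → matches H = 2190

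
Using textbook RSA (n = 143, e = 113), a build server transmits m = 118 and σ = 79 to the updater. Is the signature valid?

Squares mod 143: σ^1≡79, σ^2≡92, σ^4≡27, σ^8≡14, σ^16≡53, σ^32≡92, σ^64≡27
113 = 64 + 32 + 16 + 1, so σ^113 ≡ 27·92·53·79 ≡ 118 (mod 143)
118 = m, so the signature checks out.

valid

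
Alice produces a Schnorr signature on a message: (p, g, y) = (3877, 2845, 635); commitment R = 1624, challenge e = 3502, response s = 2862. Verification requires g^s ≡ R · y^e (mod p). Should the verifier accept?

g^s mod p:
2845^2 = 8094025 ≡ 2726
2845^4 ≡ 2726^2 = 7431076 ≡ 2744
2845^8 ≡ 2744^2 = 7529536 ≡ 402
2845^16 ≡ 402^2 = 161604 ≡ 2647
2845^32 ≡ 2647^2 = 7006609 ≡ 870
2845^64 ≡ 870^2 = 756900 ≡ 885
2845^128 ≡ 885^2 = 783225 ≡ 71
2845^256 ≡ 71^2 = 5041 ≡ 1164
2845^512 ≡ 1164^2 = 1354896 ≡ 1823
2845^1024 ≡ 1823^2 = 3323329 ≡ 740
2845^2048 ≡ 740^2 = 547600 ≡ 943
2862 = 2048 + 512 + 256 + 32 + 8 + 4 + 2, so 2845^2862 ≡ 943·1823·1164·870·402·2744·2726 ≡ 454 (mod 3877)
R · y^e mod p:
635^2 = 403225 ≡ 17
635^4 ≡ 17^2 = 289
635^8 ≡ 289^2 = 83521 ≡ 2104
635^16 ≡ 2104^2 = 4426816 ≡ 3159
635^32 ≡ 3159^2 = 9979281 ≡ 3760
635^64 ≡ 3760^2 = 14137600 ≡ 2058
635^128 ≡ 2058^2 = 4235364 ≡ 1680
635^256 ≡ 1680^2 = 2822400 ≡ 3821
635^512 ≡ 3821^2 = 14600041 ≡ 3136
635^1024 ≡ 3136^2 = 9834496 ≡ 2424
635^2048 ≡ 2424^2 = 5875776 ≡ 2121
3502 = 2048 + 1024 + 256 + 128 + 32 + 8 + 4 + 2, so 635^3502 ≡ 2121·2424·3821·1680·3760·2104·289·17 ≡ 1438 (mod 3877)
1624·1438 = 2335312 ≡ 1358 (mod 3877)
454 ≠ 1358; the check fails.

reject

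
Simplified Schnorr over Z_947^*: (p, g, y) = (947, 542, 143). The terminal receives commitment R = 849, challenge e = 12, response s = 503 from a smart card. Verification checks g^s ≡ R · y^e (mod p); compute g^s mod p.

875

542^2 = 293764 ≡ 194
542^4 ≡ 194^2 = 37636 ≡ 703
542^8 ≡ 703^2 = 494209 ≡ 822
542^16 ≡ 822^2 = 675684 ≡ 473
542^32 ≡ 473^2 = 223729 ≡ 237
542^64 ≡ 237^2 = 56169 ≡ 296
542^128 ≡ 296^2 = 87616 ≡ 492
542^256 ≡ 492^2 = 242064 ≡ 579
503 = 256 + 128 + 64 + 32 + 16 + 4 + 2 + 1, so 542^503 ≡ 579·492·296·237·473·703·194·542 ≡ 875 (mod 947)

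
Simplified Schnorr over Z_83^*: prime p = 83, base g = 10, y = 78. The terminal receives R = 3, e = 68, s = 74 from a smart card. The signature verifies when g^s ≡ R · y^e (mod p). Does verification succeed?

passes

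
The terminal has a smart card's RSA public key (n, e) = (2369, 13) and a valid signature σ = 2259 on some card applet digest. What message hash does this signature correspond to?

1447

σ^2 ≡ 2259^2 = 5103081 ≡ 255
σ^4 ≡ 255^2 = 65025 ≡ 1062
σ^8 ≡ 1062^2 = 1127844 ≡ 200
13 = 8 + 4 + 1, so σ^13 ≡ 200·1062·2259 ≡ 1447 (mod 2369)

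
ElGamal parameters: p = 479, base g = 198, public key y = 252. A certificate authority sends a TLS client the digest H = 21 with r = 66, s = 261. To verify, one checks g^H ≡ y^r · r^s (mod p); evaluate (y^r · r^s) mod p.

252^2 = 63504 ≡ 276
252^4 ≡ 276^2 = 76176 ≡ 15
252^8 ≡ 15^2 = 225
252^16 ≡ 225^2 = 50625 ≡ 330
252^32 ≡ 330^2 = 108900 ≡ 167
252^64 ≡ 167^2 = 27889 ≡ 107
66 = 64 + 2, so 252^66 ≡ 107·276 ≡ 313 (mod 479)
66^2 = 4356 ≡ 45
66^4 ≡ 45^2 = 2025 ≡ 109
66^8 ≡ 109^2 = 11881 ≡ 385
66^16 ≡ 385^2 = 148225 ≡ 214
66^32 ≡ 214^2 = 45796 ≡ 291
66^64 ≡ 291^2 = 84681 ≡ 377
66^128 ≡ 377^2 = 142129 ≡ 345
66^256 ≡ 345^2 = 119025 ≡ 233
261 = 256 + 4 + 1, so 66^261 ≡ 233·109·66 ≡ 181 (mod 479)
y^r · r^s ≡ 313·181 = 56653 ≡ 131 (mod 479)

131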